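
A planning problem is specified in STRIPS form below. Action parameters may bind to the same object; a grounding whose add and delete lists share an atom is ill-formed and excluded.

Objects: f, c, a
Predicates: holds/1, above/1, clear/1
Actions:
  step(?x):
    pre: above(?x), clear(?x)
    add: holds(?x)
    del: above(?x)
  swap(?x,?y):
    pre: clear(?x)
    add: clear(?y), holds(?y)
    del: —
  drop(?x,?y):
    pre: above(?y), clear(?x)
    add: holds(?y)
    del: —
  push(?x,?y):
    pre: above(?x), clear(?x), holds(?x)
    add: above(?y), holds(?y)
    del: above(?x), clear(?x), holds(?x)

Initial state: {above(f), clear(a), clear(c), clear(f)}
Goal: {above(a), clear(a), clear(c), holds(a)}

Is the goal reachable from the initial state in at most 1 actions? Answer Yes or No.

No

1. swap(f,f)  →  {above(f), clear(a), clear(c), clear(f), holds(f)}
2. push(f,a)  →  {above(a), clear(a), clear(c), holds(a)}
optimal plan length = 2; 2 > 1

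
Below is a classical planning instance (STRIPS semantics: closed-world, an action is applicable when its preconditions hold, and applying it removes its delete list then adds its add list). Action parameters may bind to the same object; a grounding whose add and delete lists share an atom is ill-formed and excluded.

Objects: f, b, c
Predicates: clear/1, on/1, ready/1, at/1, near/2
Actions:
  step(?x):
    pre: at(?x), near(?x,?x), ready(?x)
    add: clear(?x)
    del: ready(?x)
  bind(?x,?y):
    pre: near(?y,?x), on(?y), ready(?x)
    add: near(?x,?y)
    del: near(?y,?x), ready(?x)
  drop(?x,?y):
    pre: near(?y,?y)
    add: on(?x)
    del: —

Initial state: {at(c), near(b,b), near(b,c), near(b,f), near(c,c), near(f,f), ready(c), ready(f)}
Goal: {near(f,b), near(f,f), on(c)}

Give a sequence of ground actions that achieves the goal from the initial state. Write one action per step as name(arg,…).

1. drop(b,f)  →  {at(c), near(b,b), near(b,c), near(b,f), near(c,c), near(f,f), on(b), ready(c), ready(f)}
2. bind(f,b)  →  {at(c), near(b,b), near(b,c), near(c,c), near(f,b), near(f,f), on(b), ready(c)}
3. drop(c,f)  →  {at(c), near(b,b), near(b,c), near(c,c), near(f,b), near(f,f), on(b), on(c), ready(c)}

drop(b,f); bind(f,b); drop(c,f)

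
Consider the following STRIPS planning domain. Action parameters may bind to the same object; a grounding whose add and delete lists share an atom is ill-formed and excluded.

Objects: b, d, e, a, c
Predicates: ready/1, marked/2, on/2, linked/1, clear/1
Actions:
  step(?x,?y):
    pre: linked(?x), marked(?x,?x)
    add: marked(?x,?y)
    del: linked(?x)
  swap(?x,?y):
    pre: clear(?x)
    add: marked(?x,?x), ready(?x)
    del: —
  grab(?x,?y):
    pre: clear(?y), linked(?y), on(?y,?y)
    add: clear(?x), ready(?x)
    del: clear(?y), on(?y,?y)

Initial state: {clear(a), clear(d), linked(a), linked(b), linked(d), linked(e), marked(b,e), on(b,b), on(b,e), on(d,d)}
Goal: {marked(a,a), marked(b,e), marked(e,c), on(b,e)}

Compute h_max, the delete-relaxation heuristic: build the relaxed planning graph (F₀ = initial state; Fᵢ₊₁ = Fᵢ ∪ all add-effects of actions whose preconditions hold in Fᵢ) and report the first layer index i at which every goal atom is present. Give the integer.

3

F0 = init (10 atoms)
F1 = F0 ∪ {clear(b), clear(c), clear(e), marked(a,a), marked(d,d), ready(a), ready(b), ready(c), ready(d), ready(e)}  (20 atoms)
F2 = F1 ∪ {marked(a,b), marked(a,c), marked(a,d), marked(a,e), marked(b,b), marked(c,c), marked(d,a), marked(d,b), marked(d,c), marked(d,e), marked(e,e)}  (31 atoms)
F3 = F2 ∪ {marked(b,a), marked(b,c), marked(b,d), marked(e,a), marked(e,b), marked(e,c), marked(e,d)}  (38 atoms)
goal ⊆ F3  ⇒  h_max = 3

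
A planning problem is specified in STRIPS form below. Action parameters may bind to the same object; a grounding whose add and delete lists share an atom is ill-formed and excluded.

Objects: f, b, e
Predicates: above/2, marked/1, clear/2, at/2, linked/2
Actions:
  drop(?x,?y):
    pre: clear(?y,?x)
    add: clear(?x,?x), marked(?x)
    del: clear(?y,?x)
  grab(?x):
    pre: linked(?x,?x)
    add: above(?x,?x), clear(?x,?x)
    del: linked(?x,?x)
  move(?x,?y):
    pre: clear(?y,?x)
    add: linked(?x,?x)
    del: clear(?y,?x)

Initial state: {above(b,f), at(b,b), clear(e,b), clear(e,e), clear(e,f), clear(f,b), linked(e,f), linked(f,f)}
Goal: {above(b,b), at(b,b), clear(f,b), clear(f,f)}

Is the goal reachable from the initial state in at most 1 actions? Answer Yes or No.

No

1. drop(f,e)  →  {above(b,f), at(b,b), clear(e,b), clear(e,e), clear(f,b), clear(f,f), linked(e,f), linked(f,f), marked(f)}
2. move(b,e)  →  {above(b,f), at(b,b), clear(e,e), clear(f,b), clear(f,f), linked(b,b), linked(e,f), linked(f,f), marked(f)}
3. grab(b)  →  {above(b,b), above(b,f), at(b,b), clear(b,b), clear(e,e), clear(f,b), clear(f,f), linked(e,f), linked(f,f), marked(f)}
optimal plan length = 3; 3 > 1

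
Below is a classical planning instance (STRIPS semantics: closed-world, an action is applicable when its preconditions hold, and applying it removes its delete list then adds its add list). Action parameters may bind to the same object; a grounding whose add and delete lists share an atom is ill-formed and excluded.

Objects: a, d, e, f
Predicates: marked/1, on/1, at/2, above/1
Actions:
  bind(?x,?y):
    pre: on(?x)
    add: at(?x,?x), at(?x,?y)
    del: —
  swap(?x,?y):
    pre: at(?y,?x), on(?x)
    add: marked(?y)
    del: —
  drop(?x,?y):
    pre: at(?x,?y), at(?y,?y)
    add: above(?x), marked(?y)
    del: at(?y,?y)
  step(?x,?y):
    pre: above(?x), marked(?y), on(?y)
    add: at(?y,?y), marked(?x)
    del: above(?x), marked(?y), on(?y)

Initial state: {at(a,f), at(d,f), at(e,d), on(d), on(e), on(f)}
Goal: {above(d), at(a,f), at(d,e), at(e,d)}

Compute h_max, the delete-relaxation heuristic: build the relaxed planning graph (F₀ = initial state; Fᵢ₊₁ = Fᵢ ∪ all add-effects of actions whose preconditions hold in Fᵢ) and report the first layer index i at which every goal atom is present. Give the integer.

F0 = init (6 atoms)
F1 = F0 ∪ {at(d,a), at(d,d), at(d,e), at(e,a), at(e,e), at(e,f), at(f,a), at(f,d), at(f,e), at(f,f), marked(a), marked(d), marked(e)}  (19 atoms)
F2 = F1 ∪ {above(a), above(d), above(e), above(f), marked(f)}  (24 atoms)
goal ⊆ F2  ⇒  h_max = 2

2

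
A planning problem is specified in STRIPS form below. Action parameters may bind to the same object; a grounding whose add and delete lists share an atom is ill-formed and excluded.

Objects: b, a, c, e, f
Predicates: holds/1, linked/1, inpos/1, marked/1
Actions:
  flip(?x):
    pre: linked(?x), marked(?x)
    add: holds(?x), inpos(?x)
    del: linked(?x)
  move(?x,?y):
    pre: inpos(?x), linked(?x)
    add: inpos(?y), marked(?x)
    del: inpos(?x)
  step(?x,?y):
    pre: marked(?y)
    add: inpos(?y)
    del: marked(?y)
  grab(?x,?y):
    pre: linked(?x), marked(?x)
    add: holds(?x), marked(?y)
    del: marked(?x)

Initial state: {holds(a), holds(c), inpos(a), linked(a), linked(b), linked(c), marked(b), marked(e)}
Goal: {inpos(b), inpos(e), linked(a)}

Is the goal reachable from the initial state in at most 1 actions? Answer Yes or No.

1. flip(b)  →  {holds(a), holds(b), holds(c), inpos(a), inpos(b), linked(a), linked(c), marked(b), marked(e)}
2. move(a,e)  →  {holds(a), holds(b), holds(c), inpos(b), inpos(e), linked(a), linked(c), marked(a), marked(b), marked(e)}
optimal plan length = 2; 2 > 1

No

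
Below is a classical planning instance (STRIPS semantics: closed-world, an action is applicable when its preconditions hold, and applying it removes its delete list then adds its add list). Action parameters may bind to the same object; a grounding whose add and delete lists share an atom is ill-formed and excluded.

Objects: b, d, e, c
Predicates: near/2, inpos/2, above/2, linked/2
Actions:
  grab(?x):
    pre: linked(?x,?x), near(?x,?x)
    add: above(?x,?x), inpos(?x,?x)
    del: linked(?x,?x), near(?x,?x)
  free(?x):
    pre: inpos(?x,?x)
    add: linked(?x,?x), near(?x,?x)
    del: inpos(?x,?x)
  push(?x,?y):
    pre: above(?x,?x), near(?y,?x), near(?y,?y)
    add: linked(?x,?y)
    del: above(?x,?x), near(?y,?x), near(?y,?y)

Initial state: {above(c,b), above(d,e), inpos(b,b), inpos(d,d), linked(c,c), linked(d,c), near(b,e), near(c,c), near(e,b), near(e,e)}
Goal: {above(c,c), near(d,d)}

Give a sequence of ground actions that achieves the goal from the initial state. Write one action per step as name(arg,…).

1. grab(c)  →  {above(c,b), above(c,c), above(d,e), inpos(b,b), inpos(c,c), inpos(d,d), linked(d,c), near(b,e), near(e,b), near(e,e)}
2. free(d)  →  {above(c,b), above(c,c), above(d,e), inpos(b,b), inpos(c,c), linked(d,c), linked(d,d), near(b,e), near(d,d), near(e,b), near(e,e)}

grab(c); free(d)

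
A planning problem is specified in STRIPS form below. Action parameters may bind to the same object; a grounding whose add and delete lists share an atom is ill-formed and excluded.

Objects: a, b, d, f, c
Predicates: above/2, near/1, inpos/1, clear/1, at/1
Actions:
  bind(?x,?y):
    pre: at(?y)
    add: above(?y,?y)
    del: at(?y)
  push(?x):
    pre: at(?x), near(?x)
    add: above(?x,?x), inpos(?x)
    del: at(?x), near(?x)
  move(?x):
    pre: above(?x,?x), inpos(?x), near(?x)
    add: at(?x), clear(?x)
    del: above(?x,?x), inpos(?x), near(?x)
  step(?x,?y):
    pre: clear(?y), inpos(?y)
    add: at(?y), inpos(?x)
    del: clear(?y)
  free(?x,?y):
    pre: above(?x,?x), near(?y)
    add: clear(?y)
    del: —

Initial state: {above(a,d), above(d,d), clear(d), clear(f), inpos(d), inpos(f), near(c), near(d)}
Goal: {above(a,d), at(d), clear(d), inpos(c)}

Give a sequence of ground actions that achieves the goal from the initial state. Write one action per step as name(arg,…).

1. move(d)  →  {above(a,d), at(d), clear(d), clear(f), inpos(f), near(c)}
2. step(c,f)  →  {above(a,d), at(d), at(f), clear(d), inpos(c), inpos(f), near(c)}

move(d); step(c,f)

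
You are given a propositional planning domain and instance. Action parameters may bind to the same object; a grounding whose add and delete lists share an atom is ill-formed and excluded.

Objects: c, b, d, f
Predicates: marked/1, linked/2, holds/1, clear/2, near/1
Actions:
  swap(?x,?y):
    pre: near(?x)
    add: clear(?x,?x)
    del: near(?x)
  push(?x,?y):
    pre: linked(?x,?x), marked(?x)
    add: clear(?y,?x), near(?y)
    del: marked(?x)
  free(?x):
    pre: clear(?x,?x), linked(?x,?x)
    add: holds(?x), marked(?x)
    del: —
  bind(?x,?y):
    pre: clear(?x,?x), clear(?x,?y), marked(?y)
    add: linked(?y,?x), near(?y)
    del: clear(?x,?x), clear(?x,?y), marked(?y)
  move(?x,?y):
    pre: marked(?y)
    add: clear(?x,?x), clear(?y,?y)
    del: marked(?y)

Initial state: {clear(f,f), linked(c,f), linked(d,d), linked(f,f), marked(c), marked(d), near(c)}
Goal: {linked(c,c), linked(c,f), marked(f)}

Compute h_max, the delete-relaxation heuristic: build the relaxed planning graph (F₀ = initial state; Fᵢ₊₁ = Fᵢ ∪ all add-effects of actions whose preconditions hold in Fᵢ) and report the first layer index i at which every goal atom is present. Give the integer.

F0 = init (7 atoms)
F1 = F0 ∪ {clear(b,b), clear(b,d), clear(c,c), clear(c,d), clear(d,d), clear(f,d), holds(f), marked(f), near(b), near(d), near(f)}  (18 atoms)
F2 = F1 ∪ {clear(b,f), clear(c,f), clear(d,f), holds(d), linked(c,c), linked(d,b), linked(d,c), linked(d,f)}  (26 atoms)
goal ⊆ F2  ⇒  h_max = 2

2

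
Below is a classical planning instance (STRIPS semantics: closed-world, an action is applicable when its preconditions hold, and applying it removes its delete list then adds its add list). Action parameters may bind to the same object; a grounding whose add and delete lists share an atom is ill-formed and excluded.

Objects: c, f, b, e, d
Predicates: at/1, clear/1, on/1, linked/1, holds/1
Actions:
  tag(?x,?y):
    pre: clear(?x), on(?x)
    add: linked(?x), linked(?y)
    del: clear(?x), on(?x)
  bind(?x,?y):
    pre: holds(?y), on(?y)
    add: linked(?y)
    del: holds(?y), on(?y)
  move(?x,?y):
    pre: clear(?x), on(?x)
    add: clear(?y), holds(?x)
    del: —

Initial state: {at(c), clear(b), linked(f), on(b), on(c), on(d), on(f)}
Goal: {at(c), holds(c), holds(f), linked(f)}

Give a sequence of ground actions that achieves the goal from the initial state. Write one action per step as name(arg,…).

1. move(b,c)  →  {at(c), clear(b), clear(c), holds(b), linked(f), on(b), on(c), on(d), on(f)}
2. move(c,f)  →  {at(c), clear(b), clear(c), clear(f), holds(b), holds(c), linked(f), on(b), on(c), on(d), on(f)}
3. move(f,c)  →  {at(c), clear(b), clear(c), clear(f), holds(b), holds(c), holds(f), linked(f), on(b), on(c), on(d), on(f)}

move(b,c); move(c,f); move(f,c)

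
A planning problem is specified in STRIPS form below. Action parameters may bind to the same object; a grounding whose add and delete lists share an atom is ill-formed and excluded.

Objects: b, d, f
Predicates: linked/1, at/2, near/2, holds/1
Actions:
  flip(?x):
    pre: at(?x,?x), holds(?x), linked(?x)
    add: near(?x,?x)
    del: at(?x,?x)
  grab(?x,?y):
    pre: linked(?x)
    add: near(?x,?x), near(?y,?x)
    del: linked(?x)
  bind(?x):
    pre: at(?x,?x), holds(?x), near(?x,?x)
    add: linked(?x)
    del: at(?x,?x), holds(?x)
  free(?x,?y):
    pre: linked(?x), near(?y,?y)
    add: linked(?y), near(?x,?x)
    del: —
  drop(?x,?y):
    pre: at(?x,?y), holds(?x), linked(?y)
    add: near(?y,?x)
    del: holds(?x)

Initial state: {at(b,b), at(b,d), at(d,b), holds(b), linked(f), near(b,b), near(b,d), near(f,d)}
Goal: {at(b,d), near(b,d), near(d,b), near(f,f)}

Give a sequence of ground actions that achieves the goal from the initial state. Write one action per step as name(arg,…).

free(f,b); grab(b,d)

1. free(f,b)  →  {at(b,b), at(b,d), at(d,b), holds(b), linked(b), linked(f), near(b,b), near(b,d), near(f,d), near(f,f)}
2. grab(b,d)  →  {at(b,b), at(b,d), at(d,b), holds(b), linked(f), near(b,b), near(b,d), near(d,b), near(f,d), near(f,f)}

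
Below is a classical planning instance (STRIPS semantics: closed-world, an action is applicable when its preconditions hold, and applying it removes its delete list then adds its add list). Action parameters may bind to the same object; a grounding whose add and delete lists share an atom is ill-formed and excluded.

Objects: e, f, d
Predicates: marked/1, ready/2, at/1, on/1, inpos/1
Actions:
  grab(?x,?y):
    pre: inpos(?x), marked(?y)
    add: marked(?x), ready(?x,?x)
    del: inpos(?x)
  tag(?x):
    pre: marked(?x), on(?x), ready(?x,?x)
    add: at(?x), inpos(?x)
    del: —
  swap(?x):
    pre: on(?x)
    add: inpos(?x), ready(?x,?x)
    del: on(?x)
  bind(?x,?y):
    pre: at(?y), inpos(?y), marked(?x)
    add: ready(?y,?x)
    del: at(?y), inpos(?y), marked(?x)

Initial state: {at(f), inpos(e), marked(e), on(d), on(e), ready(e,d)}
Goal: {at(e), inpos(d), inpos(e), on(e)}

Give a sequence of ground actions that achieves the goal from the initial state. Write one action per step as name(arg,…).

1. grab(e,e)  →  {at(f), marked(e), on(d), on(e), ready(e,d), ready(e,e)}
2. tag(e)  →  {at(e), at(f), inpos(e), marked(e), on(d), on(e), ready(e,d), ready(e,e)}
3. swap(d)  →  {at(e), at(f), inpos(d), inpos(e), marked(e), on(e), ready(d,d), ready(e,d), ready(e,e)}

grab(e,e); tag(e); swap(d)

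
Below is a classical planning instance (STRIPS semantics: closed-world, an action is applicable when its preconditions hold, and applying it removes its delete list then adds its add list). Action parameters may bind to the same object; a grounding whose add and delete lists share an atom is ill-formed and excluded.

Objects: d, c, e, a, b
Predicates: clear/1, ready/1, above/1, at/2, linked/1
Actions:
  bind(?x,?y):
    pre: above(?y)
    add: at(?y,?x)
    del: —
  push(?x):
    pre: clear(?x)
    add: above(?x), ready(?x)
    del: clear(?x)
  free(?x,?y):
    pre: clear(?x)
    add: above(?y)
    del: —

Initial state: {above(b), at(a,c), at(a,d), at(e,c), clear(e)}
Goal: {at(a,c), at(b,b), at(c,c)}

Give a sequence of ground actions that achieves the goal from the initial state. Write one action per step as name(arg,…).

bind(b,b); free(e,c); bind(c,c)

1. bind(b,b)  →  {above(b), at(a,c), at(a,d), at(b,b), at(e,c), clear(e)}
2. free(e,c)  →  {above(b), above(c), at(a,c), at(a,d), at(b,b), at(e,c), clear(e)}
3. bind(c,c)  →  {above(b), above(c), at(a,c), at(a,d), at(b,b), at(c,c), at(e,c), clear(e)}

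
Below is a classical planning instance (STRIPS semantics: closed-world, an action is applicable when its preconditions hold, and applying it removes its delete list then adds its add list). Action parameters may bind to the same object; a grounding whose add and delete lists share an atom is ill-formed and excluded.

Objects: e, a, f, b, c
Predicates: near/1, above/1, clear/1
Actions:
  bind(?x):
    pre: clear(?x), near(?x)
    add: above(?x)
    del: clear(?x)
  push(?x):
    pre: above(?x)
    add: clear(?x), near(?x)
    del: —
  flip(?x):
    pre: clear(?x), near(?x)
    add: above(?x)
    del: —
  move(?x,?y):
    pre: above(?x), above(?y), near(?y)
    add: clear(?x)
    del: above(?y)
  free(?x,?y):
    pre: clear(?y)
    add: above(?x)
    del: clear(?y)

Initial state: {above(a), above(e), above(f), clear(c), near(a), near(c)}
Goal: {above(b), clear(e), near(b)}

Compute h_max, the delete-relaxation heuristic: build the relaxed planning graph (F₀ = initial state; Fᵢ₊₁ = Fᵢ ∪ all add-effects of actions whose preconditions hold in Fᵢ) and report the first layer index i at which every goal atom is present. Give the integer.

F0 = init (6 atoms)
F1 = F0 ∪ {above(b), above(c), clear(a), clear(e), clear(f), near(e), near(f)}  (13 atoms)
F2 = F1 ∪ {clear(b), near(b)}  (15 atoms)
goal ⊆ F2  ⇒  h_max = 2

2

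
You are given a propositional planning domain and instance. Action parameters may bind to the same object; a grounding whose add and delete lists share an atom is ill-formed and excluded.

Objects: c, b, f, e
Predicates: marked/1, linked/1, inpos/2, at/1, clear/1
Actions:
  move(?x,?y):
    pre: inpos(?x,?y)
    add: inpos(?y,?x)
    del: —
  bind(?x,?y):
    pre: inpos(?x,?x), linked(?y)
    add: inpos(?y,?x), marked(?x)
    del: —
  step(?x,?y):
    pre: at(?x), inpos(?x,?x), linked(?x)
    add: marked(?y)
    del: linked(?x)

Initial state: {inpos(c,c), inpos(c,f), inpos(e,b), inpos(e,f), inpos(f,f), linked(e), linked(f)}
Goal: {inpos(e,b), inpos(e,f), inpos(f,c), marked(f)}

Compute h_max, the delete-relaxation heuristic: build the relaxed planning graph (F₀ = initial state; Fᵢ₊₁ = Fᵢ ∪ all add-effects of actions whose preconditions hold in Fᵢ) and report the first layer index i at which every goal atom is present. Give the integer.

1

F0 = init (7 atoms)
F1 = F0 ∪ {inpos(b,e), inpos(e,c), inpos(f,c), inpos(f,e), marked(c), marked(f)}  (13 atoms)
goal ⊆ F1  ⇒  h_max = 1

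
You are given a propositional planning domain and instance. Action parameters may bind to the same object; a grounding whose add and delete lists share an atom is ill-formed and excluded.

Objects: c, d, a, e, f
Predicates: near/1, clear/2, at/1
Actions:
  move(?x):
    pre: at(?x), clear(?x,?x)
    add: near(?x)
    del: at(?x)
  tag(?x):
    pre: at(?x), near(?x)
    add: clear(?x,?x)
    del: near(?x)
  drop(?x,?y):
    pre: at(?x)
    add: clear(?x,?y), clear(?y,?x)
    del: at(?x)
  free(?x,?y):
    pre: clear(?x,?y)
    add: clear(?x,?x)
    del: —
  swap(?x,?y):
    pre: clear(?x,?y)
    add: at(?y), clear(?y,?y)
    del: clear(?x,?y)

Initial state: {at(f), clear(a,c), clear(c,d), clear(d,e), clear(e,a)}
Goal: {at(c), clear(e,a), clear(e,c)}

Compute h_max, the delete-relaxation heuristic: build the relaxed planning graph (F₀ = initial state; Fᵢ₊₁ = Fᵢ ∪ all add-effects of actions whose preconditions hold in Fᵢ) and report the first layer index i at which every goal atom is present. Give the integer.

F0 = init (5 atoms)
F1 = F0 ∪ {at(a), at(c), at(d), at(e), clear(a,a), clear(a,f), clear(c,c), clear(c,f), clear(d,d), clear(d,f), clear(e,e), clear(e,f), clear(f,a), clear(f,c), clear(f,d), clear(f,e), clear(f,f)}  (22 atoms)
F2 = F1 ∪ {clear(a,d), clear(a,e), clear(c,a), clear(c,e), clear(d,a), clear(d,c), clear(e,c), clear(e,d), near(a), near(c), near(d), near(e), near(f)}  (35 atoms)
goal ⊆ F2  ⇒  h_max = 2

2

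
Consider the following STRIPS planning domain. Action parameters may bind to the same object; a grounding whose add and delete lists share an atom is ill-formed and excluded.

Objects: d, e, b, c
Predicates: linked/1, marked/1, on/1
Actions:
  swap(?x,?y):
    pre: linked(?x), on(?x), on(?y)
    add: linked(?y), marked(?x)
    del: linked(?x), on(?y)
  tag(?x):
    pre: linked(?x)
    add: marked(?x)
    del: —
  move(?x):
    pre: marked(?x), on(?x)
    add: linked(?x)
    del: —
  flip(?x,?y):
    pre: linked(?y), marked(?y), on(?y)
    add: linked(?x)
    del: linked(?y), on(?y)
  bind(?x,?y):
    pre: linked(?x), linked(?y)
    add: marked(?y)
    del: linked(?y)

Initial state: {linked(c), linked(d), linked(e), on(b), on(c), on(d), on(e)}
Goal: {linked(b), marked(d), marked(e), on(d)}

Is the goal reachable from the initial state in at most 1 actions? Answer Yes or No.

No

1. swap(d,b)  →  {linked(b), linked(c), linked(e), marked(d), on(c), on(d), on(e)}
2. swap(e,c)  →  {linked(b), linked(c), marked(d), marked(e), on(d), on(e)}
optimal plan length = 2; 2 > 1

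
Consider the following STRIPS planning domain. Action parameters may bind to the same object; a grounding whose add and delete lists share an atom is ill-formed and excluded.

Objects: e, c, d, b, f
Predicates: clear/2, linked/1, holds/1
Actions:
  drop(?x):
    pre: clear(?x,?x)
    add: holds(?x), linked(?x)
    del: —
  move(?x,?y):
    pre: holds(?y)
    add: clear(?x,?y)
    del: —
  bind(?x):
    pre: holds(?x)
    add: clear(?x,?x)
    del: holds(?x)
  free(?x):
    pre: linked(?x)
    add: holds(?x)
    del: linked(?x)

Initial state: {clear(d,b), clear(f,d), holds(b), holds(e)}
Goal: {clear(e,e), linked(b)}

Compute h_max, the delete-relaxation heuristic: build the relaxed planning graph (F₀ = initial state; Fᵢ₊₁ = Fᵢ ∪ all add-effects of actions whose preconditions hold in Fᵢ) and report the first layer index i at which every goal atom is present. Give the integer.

F0 = init (4 atoms)
F1 = F0 ∪ {clear(b,b), clear(b,e), clear(c,b), clear(c,e), clear(d,e), clear(e,b), clear(e,e), clear(f,b), clear(f,e)}  (13 atoms)
F2 = F1 ∪ {linked(b), linked(e)}  (15 atoms)
goal ⊆ F2  ⇒  h_max = 2

2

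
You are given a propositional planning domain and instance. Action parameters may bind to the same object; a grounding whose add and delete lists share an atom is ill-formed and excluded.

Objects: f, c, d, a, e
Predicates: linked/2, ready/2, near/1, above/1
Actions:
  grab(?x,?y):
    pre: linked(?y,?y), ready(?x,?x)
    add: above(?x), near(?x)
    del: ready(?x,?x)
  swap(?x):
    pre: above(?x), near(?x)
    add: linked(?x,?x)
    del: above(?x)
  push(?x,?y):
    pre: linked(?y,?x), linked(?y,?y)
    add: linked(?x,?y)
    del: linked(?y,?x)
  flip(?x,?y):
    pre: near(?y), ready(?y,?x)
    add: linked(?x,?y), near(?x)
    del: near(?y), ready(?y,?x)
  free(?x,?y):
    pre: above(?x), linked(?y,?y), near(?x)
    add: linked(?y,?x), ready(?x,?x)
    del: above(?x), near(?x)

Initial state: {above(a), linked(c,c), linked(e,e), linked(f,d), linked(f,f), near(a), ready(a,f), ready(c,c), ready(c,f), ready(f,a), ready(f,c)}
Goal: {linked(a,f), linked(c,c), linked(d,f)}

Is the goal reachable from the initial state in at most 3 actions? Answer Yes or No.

Yes

1. push(d,f)  →  {above(a), linked(c,c), linked(d,f), linked(e,e), linked(f,f), near(a), ready(a,f), ready(c,c), ready(c,f), ready(f,a), ready(f,c)}
2. flip(f,a)  →  {above(a), linked(c,c), linked(d,f), linked(e,e), linked(f,a), linked(f,f), near(f), ready(c,c), ready(c,f), ready(f,a), ready(f,c)}
3. push(a,f)  →  {above(a), linked(a,f), linked(c,c), linked(d,f), linked(e,e), linked(f,f), near(f), ready(c,c), ready(c,f), ready(f,a), ready(f,c)}
optimal plan length = 3; 3 ≤ 3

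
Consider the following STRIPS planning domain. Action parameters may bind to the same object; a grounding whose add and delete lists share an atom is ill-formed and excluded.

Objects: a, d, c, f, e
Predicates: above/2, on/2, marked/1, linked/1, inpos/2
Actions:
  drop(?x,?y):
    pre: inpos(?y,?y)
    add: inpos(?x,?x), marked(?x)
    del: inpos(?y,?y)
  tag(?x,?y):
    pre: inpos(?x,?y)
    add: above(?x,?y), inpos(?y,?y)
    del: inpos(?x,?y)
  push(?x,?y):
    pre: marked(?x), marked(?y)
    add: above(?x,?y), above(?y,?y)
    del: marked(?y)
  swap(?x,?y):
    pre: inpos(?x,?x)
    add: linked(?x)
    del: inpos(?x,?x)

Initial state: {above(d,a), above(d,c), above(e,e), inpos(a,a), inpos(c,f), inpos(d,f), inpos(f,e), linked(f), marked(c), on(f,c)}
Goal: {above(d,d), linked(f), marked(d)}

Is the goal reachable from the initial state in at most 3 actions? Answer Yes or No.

1. drop(d,a)  →  {above(d,a), above(d,c), above(e,e), inpos(c,f), inpos(d,d), inpos(d,f), inpos(f,e), linked(f), marked(c), marked(d), on(f,c)}
2. drop(a,d)  →  {above(d,a), above(d,c), above(e,e), inpos(a,a), inpos(c,f), inpos(d,f), inpos(f,e), linked(f), marked(a), marked(c), marked(d), on(f,c)}
3. push(a,d)  →  {above(a,d), above(d,a), above(d,c), above(d,d), above(e,e), inpos(a,a), inpos(c,f), inpos(d,f), inpos(f,e), linked(f), marked(a), marked(c), on(f,c)}
4. drop(d,a)  →  {above(a,d), above(d,a), above(d,c), above(d,d), above(e,e), inpos(c,f), inpos(d,d), inpos(d,f), inpos(f,e), linked(f), marked(a), marked(c), marked(d), on(f,c)}
optimal plan length = 4; 4 > 3

No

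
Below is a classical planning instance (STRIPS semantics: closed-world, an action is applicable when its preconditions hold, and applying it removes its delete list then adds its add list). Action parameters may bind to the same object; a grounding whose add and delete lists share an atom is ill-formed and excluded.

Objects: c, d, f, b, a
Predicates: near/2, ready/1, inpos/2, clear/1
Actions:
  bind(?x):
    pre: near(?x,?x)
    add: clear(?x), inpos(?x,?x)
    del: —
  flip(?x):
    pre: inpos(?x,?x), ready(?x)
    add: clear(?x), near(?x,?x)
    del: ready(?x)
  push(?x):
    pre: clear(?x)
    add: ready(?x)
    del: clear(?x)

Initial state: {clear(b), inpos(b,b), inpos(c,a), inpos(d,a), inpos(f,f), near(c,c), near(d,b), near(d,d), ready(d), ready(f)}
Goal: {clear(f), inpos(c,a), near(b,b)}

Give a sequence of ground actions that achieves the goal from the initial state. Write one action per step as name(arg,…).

1. flip(f)  →  {clear(b), clear(f), inpos(b,b), inpos(c,a), inpos(d,a), inpos(f,f), near(c,c), near(d,b), near(d,d), near(f,f), ready(d)}
2. push(b)  →  {clear(f), inpos(b,b), inpos(c,a), inpos(d,a), inpos(f,f), near(c,c), near(d,b), near(d,d), near(f,f), ready(b), ready(d)}
3. flip(b)  →  {clear(b), clear(f), inpos(b,b), inpos(c,a), inpos(d,a), inpos(f,f), near(b,b), near(c,c), near(d,b), near(d,d), near(f,f), ready(d)}

flip(f); push(b); flip(b)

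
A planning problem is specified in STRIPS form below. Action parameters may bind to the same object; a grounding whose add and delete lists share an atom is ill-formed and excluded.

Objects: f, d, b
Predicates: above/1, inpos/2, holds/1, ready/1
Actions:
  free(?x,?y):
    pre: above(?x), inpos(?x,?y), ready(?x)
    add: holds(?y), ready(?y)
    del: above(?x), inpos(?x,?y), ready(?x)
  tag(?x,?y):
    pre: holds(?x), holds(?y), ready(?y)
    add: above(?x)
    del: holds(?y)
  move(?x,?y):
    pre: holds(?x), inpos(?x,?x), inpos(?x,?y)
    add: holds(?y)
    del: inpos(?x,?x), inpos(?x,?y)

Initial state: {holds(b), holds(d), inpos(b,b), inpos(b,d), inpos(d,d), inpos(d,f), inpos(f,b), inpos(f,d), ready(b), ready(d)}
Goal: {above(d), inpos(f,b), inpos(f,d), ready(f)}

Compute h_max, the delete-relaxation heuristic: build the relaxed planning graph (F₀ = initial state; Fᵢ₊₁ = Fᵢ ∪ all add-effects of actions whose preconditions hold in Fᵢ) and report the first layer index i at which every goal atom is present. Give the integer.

F0 = init (10 atoms)
F1 = F0 ∪ {above(b), above(d), holds(f)}  (13 atoms)
F2 = F1 ∪ {above(f), ready(f)}  (15 atoms)
goal ⊆ F2  ⇒  h_max = 2

2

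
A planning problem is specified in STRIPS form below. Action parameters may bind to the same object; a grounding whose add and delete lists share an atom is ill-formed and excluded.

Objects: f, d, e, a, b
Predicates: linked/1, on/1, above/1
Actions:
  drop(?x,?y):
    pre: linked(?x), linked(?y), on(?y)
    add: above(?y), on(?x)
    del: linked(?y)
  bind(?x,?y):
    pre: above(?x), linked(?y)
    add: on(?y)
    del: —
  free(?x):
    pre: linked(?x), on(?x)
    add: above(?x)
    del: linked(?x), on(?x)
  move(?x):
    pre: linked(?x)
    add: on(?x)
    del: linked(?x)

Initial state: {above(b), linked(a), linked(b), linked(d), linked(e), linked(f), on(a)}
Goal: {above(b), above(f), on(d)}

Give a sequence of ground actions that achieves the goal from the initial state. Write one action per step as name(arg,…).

1. drop(f,a)  →  {above(a), above(b), linked(b), linked(d), linked(e), linked(f), on(a), on(f)}
2. drop(d,f)  →  {above(a), above(b), above(f), linked(b), linked(d), linked(e), on(a), on(d), on(f)}

drop(f,a); drop(d,f)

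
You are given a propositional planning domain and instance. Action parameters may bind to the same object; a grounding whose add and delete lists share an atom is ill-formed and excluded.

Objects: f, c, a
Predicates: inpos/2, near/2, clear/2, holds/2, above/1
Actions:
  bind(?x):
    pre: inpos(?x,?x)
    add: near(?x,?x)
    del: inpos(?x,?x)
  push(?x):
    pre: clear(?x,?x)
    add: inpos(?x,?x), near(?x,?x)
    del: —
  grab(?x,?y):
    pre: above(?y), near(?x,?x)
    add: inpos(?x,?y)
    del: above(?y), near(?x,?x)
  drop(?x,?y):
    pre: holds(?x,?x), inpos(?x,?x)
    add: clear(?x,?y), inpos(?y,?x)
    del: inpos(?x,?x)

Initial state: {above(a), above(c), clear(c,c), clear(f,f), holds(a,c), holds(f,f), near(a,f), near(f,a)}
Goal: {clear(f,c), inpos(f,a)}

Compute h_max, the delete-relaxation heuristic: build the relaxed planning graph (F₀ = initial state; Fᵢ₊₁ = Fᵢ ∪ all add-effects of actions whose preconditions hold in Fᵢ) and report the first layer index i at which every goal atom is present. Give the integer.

F0 = init (8 atoms)
F1 = F0 ∪ {inpos(c,c), inpos(f,f), near(c,c), near(f,f)}  (12 atoms)
F2 = F1 ∪ {clear(f,a), clear(f,c), inpos(a,f), inpos(c,a), inpos(c,f), inpos(f,a), inpos(f,c)}  (19 atoms)
goal ⊆ F2  ⇒  h_max = 2

2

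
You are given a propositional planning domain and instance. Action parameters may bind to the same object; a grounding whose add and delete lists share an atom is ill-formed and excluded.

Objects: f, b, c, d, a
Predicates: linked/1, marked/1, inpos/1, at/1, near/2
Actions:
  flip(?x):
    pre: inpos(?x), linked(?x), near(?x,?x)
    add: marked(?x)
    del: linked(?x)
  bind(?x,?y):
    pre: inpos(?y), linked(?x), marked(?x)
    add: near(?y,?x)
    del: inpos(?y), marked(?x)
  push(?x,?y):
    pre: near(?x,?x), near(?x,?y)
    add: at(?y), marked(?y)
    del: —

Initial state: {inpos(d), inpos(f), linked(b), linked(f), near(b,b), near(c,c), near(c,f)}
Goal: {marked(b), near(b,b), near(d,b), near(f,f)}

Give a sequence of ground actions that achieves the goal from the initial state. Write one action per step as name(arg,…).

1. push(b,b)  →  {at(b), inpos(d), inpos(f), linked(b), linked(f), marked(b), near(b,b), near(c,c), near(c,f)}
2. bind(b,d)  →  {at(b), inpos(f), linked(b), linked(f), near(b,b), near(c,c), near(c,f), near(d,b)}
3. push(b,b)  →  {at(b), inpos(f), linked(b), linked(f), marked(b), near(b,b), near(c,c), near(c,f), near(d,b)}
4. push(c,f)  →  {at(b), at(f), inpos(f), linked(b), linked(f), marked(b), marked(f), near(b,b), near(c,c), near(c,f), near(d,b)}
5. bind(f,f)  →  {at(b), at(f), linked(b), linked(f), marked(b), near(b,b), near(c,c), near(c,f), near(d,b), near(f,f)}

push(b,b); bind(b,d); push(b,b); push(c,f); bind(f,f)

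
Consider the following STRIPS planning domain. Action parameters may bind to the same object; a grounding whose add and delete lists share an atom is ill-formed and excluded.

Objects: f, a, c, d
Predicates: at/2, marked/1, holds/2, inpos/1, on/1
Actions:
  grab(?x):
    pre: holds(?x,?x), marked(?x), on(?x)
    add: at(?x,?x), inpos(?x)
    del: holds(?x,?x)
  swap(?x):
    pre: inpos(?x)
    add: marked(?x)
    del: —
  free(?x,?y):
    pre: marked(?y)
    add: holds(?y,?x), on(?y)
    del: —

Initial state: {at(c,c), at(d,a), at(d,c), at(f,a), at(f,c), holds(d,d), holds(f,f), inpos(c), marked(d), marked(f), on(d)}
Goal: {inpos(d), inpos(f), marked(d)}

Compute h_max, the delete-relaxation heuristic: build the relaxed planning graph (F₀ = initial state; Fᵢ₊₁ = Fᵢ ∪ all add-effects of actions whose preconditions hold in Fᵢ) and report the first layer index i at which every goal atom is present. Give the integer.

2

F0 = init (11 atoms)
F1 = F0 ∪ {at(d,d), holds(d,a), holds(d,c), holds(d,f), holds(f,a), holds(f,c), holds(f,d), inpos(d), marked(c), on(f)}  (21 atoms)
F2 = F1 ∪ {at(f,f), holds(c,a), holds(c,c), holds(c,d), holds(c,f), inpos(f), on(c)}  (28 atoms)
goal ⊆ F2  ⇒  h_max = 2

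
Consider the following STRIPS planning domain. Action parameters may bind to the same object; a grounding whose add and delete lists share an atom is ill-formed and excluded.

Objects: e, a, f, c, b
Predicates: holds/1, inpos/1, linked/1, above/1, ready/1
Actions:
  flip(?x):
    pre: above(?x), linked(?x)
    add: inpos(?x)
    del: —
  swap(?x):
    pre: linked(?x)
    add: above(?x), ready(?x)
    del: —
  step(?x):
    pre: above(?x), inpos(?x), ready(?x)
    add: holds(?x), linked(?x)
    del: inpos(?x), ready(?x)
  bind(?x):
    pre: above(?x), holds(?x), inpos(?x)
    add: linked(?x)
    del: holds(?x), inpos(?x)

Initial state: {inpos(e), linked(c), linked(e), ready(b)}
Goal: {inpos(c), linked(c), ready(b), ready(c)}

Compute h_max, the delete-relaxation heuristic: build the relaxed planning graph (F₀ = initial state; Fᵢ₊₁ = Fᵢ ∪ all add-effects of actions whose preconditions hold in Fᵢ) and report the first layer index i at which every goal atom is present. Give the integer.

2

F0 = init (4 atoms)
F1 = F0 ∪ {above(c), above(e), ready(c), ready(e)}  (8 atoms)
F2 = F1 ∪ {holds(e), inpos(c)}  (10 atoms)
goal ⊆ F2  ⇒  h_max = 2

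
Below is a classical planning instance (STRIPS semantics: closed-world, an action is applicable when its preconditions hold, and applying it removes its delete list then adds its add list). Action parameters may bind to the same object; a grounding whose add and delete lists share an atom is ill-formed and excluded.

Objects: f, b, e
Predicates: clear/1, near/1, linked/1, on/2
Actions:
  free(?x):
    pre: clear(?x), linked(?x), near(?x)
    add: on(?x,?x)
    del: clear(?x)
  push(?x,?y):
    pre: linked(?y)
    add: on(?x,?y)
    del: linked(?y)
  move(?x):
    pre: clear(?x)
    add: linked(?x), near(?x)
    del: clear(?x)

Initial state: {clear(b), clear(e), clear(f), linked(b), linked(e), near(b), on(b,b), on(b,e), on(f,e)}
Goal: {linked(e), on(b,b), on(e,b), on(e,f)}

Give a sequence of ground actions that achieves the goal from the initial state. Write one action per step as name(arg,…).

push(e,b); move(f); push(e,f)

1. push(e,b)  →  {clear(b), clear(e), clear(f), linked(e), near(b), on(b,b), on(b,e), on(e,b), on(f,e)}
2. move(f)  →  {clear(b), clear(e), linked(e), linked(f), near(b), near(f), on(b,b), on(b,e), on(e,b), on(f,e)}
3. push(e,f)  →  {clear(b), clear(e), linked(e), near(b), near(f), on(b,b), on(b,e), on(e,b), on(e,f), on(f,e)}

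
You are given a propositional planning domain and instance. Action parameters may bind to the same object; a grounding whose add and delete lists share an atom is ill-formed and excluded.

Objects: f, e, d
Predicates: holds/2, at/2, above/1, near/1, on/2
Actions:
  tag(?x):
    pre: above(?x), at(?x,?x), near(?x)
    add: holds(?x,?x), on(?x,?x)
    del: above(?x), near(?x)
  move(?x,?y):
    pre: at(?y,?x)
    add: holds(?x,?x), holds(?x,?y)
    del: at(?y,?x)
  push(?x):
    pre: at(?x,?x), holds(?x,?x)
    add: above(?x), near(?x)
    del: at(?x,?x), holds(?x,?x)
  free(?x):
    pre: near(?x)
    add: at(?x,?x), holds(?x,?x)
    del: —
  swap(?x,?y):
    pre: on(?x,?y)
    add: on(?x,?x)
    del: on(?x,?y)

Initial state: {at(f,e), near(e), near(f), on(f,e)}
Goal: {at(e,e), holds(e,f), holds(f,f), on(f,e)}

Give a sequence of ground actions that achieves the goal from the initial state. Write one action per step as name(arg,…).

move(e,f); free(f); free(e)

1. move(e,f)  →  {holds(e,e), holds(e,f), near(e), near(f), on(f,e)}
2. free(f)  →  {at(f,f), holds(e,e), holds(e,f), holds(f,f), near(e), near(f), on(f,e)}
3. free(e)  →  {at(e,e), at(f,f), holds(e,e), holds(e,f), holds(f,f), near(e), near(f), on(f,e)}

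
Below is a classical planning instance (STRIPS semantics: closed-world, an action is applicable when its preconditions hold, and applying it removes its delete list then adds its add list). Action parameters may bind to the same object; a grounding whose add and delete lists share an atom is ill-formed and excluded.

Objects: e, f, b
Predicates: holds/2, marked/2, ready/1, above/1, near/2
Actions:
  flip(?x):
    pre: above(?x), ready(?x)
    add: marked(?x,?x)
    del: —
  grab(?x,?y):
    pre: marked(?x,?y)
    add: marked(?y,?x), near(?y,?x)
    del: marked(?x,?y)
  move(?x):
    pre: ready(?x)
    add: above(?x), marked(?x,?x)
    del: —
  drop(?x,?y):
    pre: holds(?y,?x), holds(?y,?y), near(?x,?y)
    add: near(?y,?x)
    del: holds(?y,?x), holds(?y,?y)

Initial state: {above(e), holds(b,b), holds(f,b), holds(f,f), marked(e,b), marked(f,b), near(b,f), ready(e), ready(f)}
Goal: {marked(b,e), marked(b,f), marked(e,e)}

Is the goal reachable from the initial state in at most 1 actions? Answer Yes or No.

No

1. flip(e)  →  {above(e), holds(b,b), holds(f,b), holds(f,f), marked(e,b), marked(e,e), marked(f,b), near(b,f), ready(e), ready(f)}
2. grab(e,b)  →  {above(e), holds(b,b), holds(f,b), holds(f,f), marked(b,e), marked(e,e), marked(f,b), near(b,e), near(b,f), ready(e), ready(f)}
3. grab(f,b)  →  {above(e), holds(b,b), holds(f,b), holds(f,f), marked(b,e), marked(b,f), marked(e,e), near(b,e), near(b,f), ready(e), ready(f)}
optimal plan length = 3; 3 > 1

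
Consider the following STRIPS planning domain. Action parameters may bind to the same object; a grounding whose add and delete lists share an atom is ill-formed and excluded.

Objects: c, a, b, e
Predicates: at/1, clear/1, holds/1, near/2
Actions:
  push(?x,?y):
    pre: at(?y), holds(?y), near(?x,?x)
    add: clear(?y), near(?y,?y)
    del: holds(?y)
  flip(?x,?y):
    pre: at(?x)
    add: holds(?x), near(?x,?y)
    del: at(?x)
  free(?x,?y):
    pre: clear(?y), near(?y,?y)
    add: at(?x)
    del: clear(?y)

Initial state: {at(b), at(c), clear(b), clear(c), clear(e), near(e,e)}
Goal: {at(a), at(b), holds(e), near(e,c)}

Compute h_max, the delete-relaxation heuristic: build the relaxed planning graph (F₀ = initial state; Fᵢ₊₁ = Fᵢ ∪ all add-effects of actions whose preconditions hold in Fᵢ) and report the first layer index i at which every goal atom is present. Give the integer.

2

F0 = init (6 atoms)
F1 = F0 ∪ {at(a), at(e), holds(b), holds(c), near(b,a), near(b,b), near(b,c), near(b,e), near(c,a), near(c,b), near(c,c), near(c,e)}  (18 atoms)
F2 = F1 ∪ {holds(a), holds(e), near(a,a), near(a,b), near(a,c), near(a,e), near(e,a), near(e,b), near(e,c)}  (27 atoms)
goal ⊆ F2  ⇒  h_max = 2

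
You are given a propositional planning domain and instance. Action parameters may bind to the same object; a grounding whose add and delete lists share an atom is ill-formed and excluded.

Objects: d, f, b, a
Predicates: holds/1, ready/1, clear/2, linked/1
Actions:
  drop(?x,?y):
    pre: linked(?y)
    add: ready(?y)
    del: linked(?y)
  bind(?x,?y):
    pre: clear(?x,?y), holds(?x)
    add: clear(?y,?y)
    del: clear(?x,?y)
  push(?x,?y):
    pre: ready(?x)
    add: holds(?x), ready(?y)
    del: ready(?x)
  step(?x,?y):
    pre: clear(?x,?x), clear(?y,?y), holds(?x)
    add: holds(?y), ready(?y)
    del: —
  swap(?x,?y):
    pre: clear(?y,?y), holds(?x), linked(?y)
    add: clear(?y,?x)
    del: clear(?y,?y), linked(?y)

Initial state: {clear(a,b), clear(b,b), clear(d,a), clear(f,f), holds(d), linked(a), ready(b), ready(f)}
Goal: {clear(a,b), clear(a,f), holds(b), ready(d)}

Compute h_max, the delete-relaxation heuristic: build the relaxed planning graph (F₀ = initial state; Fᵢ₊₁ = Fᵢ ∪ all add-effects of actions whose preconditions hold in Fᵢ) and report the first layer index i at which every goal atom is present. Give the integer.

2

F0 = init (8 atoms)
F1 = F0 ∪ {clear(a,a), holds(b), holds(f), ready(a), ready(d)}  (13 atoms)
F2 = F1 ∪ {clear(a,d), clear(a,f), holds(a)}  (16 atoms)
goal ⊆ F2  ⇒  h_max = 2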